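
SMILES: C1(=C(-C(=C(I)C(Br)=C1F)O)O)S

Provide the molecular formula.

Heavy atoms from the SMILES: 1 Br, 6 C, 1 F, 1 I, 2 O, 1 S.
Implicit hydrogens by atom environment:
  6 × C (aromatic): no H
  2 × O: 1 H each → 2
  1 × Br: no H
  1 × F: no H
  1 × I: no H
  1 × S: 1 H
  Total hydrogens = 3.
Molecular formula: C6H3BrFIO2S

C6H3BrFIO2S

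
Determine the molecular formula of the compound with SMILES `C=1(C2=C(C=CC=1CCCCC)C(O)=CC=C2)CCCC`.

C19H26O

Heavy atoms from the SMILES: 19 C, 1 O.
Implicit hydrogens by atom environment:
  7 × C: 2 H each → 14
  5 × C (aromatic): 1 H each → 5
  5 × C (aromatic): no H
  2 × C: 3 H each → 6
  1 × O: 1 H
  Total hydrogens = 26.
Molecular formula: C19H26O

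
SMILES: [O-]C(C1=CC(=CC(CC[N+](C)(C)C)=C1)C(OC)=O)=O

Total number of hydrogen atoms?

19

Hydrogens are implicit in SMILES; fill each atom to its normal valence:
  4 × C: 3 H each → 12
  3 × C (aromatic): 1 H each → 3
  3 × C (aromatic): no H
  3 × O: no H
  2 × C: 2 H each → 4
  2 × C: no H
  1 × N (charge +1): no H
  1 × O (charge -1): no H
  Total hydrogens = 19.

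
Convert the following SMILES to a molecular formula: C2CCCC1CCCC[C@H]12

C10H18

Heavy atoms from the SMILES: 10 C.
Implicit hydrogens by atom environment:
  8 × C: 2 H each → 16
  2 × C: 1 H each → 2
  Total hydrogens = 18.
Molecular formula: C10H18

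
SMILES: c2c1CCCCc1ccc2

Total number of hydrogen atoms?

12

Hydrogens are implicit in SMILES; fill each atom to its normal valence:
  4 × C: 2 H each → 8
  4 × C (aromatic): 1 H each → 4
  2 × C (aromatic): no H
  Total hydrogens = 12.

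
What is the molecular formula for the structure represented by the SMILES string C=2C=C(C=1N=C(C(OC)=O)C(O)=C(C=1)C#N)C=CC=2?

C14H10N2O3

Heavy atoms from the SMILES: 14 C, 2 N, 3 O.
Implicit hydrogens by atom environment:
  6 × C (aromatic): 1 H each → 6
  5 × C (aromatic): no H
  2 × C: no H
  2 × O: no H
  1 × C: 3 H
  1 × N (aromatic): no H
  1 × N: no H
  1 × O: 1 H
  Total hydrogens = 10.
Molecular formula: C14H10N2O3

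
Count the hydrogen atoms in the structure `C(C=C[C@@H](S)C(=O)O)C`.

Hydrogens are implicit in SMILES; fill each atom to its normal valence:
  3 × C: 1 H each → 3
  1 × C: 3 H
  1 × C: 2 H
  1 × C: no H
  1 × O: 1 H
  1 × O: no H
  1 × S: 1 H
  Total hydrogens = 10.

10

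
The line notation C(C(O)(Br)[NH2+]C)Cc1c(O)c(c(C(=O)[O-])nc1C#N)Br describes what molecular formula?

Heavy atoms from the SMILES: 2 Br, 11 C, 3 N, 4 O.
Implicit hydrogens by atom environment:
  5 × C (aromatic): no H
  3 × C: no H
  2 × Br: no H
  2 × C: 2 H each → 4
  2 × O: 1 H each → 2
  1 × C: 3 H
  1 × N (charge +1): 2 H
  1 × N (aromatic): no H
  1 × N: no H
  1 × O: no H
  1 × O (charge -1): no H
  Total hydrogens = 11.
Molecular formula: C11H11Br2N3O4

C11H11Br2N3O4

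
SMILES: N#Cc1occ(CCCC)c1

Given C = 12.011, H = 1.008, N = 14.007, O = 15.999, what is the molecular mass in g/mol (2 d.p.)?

Molecular formula: C9H11NO.
M = 9×12.011 + 11×1.008 + 1×14.007 + 1×15.999 = 149.19 g/mol.

149.19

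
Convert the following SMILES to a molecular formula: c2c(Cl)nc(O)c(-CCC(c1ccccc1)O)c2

Heavy atoms from the SMILES: 14 C, 1 Cl, 1 N, 2 O.
Implicit hydrogens by atom environment:
  7 × C (aromatic): 1 H each → 7
  4 × C (aromatic): no H
  2 × C: 2 H each → 4
  2 × O: 1 H each → 2
  1 × C: 1 H
  1 × Cl: no H
  1 × N (aromatic): no H
  Total hydrogens = 14.
Molecular formula: C14H14ClNO2

C14H14ClNO2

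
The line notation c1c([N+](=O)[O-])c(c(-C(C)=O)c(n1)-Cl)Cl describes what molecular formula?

C7H4Cl2N2O3

Heavy atoms from the SMILES: 7 C, 2 Cl, 2 N, 3 O.
Implicit hydrogens by atom environment:
  4 × C (aromatic): no H
  2 × Cl: no H
  2 × O: no H
  1 × C: 3 H
  1 × C (aromatic): 1 H
  1 × C: no H
  1 × N (aromatic): no H
  1 × N (charge +1): no H
  1 × O (charge -1): no H
  Total hydrogens = 4.
Molecular formula: C7H4Cl2N2O3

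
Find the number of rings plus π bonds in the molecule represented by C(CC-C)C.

Molecular formula from the SMILES: C5H12.
DoU = (2C + 2 + N − H − X)/2 = (2·5 + 2 + 0 − 12 − 0)/2 = 0/2 = 0.
(Structurally: 0 ring(s) + 0 π bond(s) = 0.)

0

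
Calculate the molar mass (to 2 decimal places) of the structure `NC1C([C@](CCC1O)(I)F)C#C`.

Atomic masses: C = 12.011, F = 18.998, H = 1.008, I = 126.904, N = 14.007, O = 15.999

283.08

Molecular formula: C8H11FINO.
M = 8×12.011 + 1×18.998 + 11×1.008 + 1×126.904 + 1×14.007 + 1×15.999 = 283.08 g/mol.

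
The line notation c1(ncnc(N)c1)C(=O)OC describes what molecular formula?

C6H7N3O2

Heavy atoms from the SMILES: 6 C, 3 N, 2 O.
Implicit hydrogens by atom environment:
  2 × C (aromatic): 1 H each → 2
  2 × C (aromatic): no H
  2 × N (aromatic): no H
  2 × O: no H
  1 × C: 3 H
  1 × C: no H
  1 × N: 2 H
  Total hydrogens = 7.
Molecular formula: C6H7N3O2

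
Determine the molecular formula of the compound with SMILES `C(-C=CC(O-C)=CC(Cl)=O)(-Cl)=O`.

C7H6Cl2O3

Heavy atoms from the SMILES: 7 C, 2 Cl, 3 O.
Implicit hydrogens by atom environment:
  3 × C: 1 H each → 3
  3 × C: no H
  3 × O: no H
  2 × Cl: no H
  1 × C: 3 H
  Total hydrogens = 6.
Molecular formula: C7H6Cl2O3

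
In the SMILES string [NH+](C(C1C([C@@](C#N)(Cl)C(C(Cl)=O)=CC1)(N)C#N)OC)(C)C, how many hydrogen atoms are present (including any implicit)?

Hydrogens are implicit in SMILES; fill each atom to its normal valence:
  6 × C: no H
  3 × C: 3 H each → 9
  3 × C: 1 H each → 3
  2 × Cl: no H
  2 × N: no H
  2 × O: no H
  1 × C: 2 H
  1 × N: 2 H
  1 × N (charge +1): 1 H
  Total hydrogens = 17.

17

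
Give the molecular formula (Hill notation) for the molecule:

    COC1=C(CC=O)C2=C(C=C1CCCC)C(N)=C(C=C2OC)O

Heavy atoms from the SMILES: 18 C, 1 N, 4 O.
Implicit hydrogens by atom environment:
  8 × C (aromatic): no H
  4 × C: 2 H each → 8
  3 × C: 3 H each → 9
  3 × O: no H
  2 × C (aromatic): 1 H each → 2
  1 × C: 1 H
  1 × N: 2 H
  1 × O: 1 H
  Total hydrogens = 23.
Molecular formula: C18H23NO4

C18H23NO4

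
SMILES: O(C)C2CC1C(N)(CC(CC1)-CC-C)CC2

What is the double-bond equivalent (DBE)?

Molecular formula from the SMILES: C14H27NO.
DoU = (2C + 2 + N − H − X)/2 = (2·14 + 2 + 1 − 27 − 0)/2 = 4/2 = 2.
(Structurally: 2 ring(s) + 0 π bond(s) = 2.)

2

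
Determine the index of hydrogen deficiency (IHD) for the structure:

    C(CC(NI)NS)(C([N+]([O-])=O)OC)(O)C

Molecular formula from the SMILES: C6H14IN3O4S.
DoU = (2C + 2 + N − H − X)/2 = (2·6 + 2 + 3 − 14 − 1)/2 = 2/2 = 1.
(Structurally: 0 ring(s) + 1 π bond(s) = 1.)

1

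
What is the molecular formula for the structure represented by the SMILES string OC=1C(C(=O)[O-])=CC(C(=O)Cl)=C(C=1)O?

Heavy atoms from the SMILES: 8 C, 1 Cl, 5 O.
Implicit hydrogens by atom environment:
  4 × C (aromatic): no H
  2 × C (aromatic): 1 H each → 2
  2 × C: no H
  2 × O: 1 H each → 2
  2 × O: no H
  1 × Cl: no H
  1 × O (charge -1): no H
  Total hydrogens = 4.
Net charge -1.
Molecular formula: C8H4ClO5-

C8H4ClO5-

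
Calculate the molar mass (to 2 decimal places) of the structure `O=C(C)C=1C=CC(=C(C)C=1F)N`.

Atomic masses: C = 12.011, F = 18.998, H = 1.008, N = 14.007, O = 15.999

167.18

Molecular formula: C9H10FNO.
M = 9×12.011 + 1×18.998 + 10×1.008 + 1×14.007 + 1×15.999 = 167.18 g/mol.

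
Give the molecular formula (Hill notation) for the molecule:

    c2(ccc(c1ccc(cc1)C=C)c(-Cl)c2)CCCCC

Heavy atoms from the SMILES: 19 C, 1 Cl.
Implicit hydrogens by atom environment:
  7 × C (aromatic): 1 H each → 7
  5 × C: 2 H each → 10
  5 × C (aromatic): no H
  1 × C: 3 H
  1 × C: 1 H
  1 × Cl: no H
  Total hydrogens = 21.
Molecular formula: C19H21Cl

C19H21Cl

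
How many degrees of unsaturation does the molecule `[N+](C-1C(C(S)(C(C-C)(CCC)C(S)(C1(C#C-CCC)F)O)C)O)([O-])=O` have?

Molecular formula from the SMILES: C17H28FNO4S2.
DoU = (2C + 2 + N − H − X)/2 = (2·17 + 2 + 1 − 28 − 1)/2 = 8/2 = 4.
(Structurally: 1 ring(s) + 3 π bond(s) = 4.)

4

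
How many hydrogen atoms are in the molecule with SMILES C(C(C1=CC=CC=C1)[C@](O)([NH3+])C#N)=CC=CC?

17

Hydrogens are implicit in SMILES; fill each atom to its normal valence:
  5 × C: 1 H each → 5
  5 × C (aromatic): 1 H each → 5
  2 × C: no H
  1 × C: 3 H
  1 × C (aromatic): no H
  1 × N (charge +1): 3 H
  1 × N: no H
  1 × O: 1 H
  Total hydrogens = 17.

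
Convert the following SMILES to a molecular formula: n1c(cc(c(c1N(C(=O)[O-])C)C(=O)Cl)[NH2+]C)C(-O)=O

Heavy atoms from the SMILES: 10 C, 1 Cl, 3 N, 5 O.
Implicit hydrogens by atom environment:
  4 × C (aromatic): no H
  3 × C: no H
  3 × O: no H
  2 × C: 3 H each → 6
  1 × C (aromatic): 1 H
  1 × Cl: no H
  1 × N (charge +1): 2 H
  1 × N (aromatic): no H
  1 × N: no H
  1 × O: 1 H
  1 × O (charge -1): no H
  Total hydrogens = 10.
Molecular formula: C10H10ClN3O5

C10H10ClN3O5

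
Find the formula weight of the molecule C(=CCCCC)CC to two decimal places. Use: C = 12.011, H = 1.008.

Molecular formula: C8H16.
M = 8×12.011 + 16×1.008 = 112.22 g/mol.

112.22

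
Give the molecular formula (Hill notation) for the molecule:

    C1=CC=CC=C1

Heavy atoms from the SMILES: 6 C.
Implicit hydrogens by atom environment:
  6 × C (aromatic): 1 H each → 6
  Total hydrogens = 6.
Molecular formula: C6H6

C6H6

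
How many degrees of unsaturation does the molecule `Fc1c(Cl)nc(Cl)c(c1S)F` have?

Molecular formula from the SMILES: C5HCl2F2NS.
DoU = (2C + 2 + N − H − X)/2 = (2·5 + 2 + 1 − 1 − 4)/2 = 8/2 = 4.
(Structurally: 1 ring(s) + 3 π bond(s) = 4.)

4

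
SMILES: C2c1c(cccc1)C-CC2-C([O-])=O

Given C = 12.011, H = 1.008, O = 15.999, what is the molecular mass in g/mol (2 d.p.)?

175.21

Molecular formula: C11H11O2-.
M = 11×12.011 + 11×1.008 + 2×15.999 = 175.21 g/mol.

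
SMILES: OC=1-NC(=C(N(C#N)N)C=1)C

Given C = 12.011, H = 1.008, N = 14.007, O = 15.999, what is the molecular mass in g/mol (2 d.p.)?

Molecular formula: C6H8N4O.
M = 6×12.011 + 8×1.008 + 4×14.007 + 1×15.999 = 152.16 g/mol.

152.16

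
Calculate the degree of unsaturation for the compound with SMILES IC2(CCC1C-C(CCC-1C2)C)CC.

2

Molecular formula from the SMILES: C13H23I.
DoU = (2C + 2 + N − H − X)/2 = (2·13 + 2 + 0 − 23 − 1)/2 = 4/2 = 2.
(Structurally: 2 ring(s) + 0 π bond(s) = 2.)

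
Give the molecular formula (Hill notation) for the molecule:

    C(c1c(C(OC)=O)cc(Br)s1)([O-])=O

Heavy atoms from the SMILES: 1 Br, 7 C, 4 O, 1 S.
Implicit hydrogens by atom environment:
  3 × C (aromatic): no H
  3 × O: no H
  2 × C: no H
  1 × Br: no H
  1 × C: 3 H
  1 × C (aromatic): 1 H
  1 × O (charge -1): no H
  1 × S (aromatic): no H
  Total hydrogens = 4.
Net charge -1.
Molecular formula: C7H4BrO4S-

C7H4BrO4S-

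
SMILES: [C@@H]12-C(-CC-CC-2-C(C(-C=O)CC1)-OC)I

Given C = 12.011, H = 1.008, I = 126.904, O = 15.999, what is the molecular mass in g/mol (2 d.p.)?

322.19

Molecular formula: C12H19IO2.
M = 12×12.011 + 19×1.008 + 1×126.904 + 2×15.999 = 322.19 g/mol.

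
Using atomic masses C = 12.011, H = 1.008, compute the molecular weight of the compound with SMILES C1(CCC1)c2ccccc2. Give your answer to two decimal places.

Molecular formula: C10H12.
M = 10×12.011 + 12×1.008 = 132.21 g/mol.

132.21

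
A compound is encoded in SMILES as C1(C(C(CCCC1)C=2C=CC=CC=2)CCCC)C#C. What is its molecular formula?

Heavy atoms from the SMILES: 19 C.
Implicit hydrogens by atom environment:
  7 × C: 2 H each → 14
  5 × C (aromatic): 1 H each → 5
  4 × C: 1 H each → 4
  1 × C: 3 H
  1 × C: no H
  1 × C (aromatic): no H
  Total hydrogens = 26.
Molecular formula: C19H26

C19H26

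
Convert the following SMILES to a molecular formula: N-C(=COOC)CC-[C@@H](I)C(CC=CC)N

Heavy atoms from the SMILES: 11 C, 1 I, 2 N, 2 O.
Implicit hydrogens by atom environment:
  5 × C: 1 H each → 5
  3 × C: 2 H each → 6
  2 × C: 3 H each → 6
  2 × N: 2 H each → 4
  2 × O: no H
  1 × C: no H
  1 × I: no H
  Total hydrogens = 21.
Molecular formula: C11H21IN2O2

C11H21IN2O2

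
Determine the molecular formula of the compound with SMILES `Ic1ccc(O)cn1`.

C5H4INO

Heavy atoms from the SMILES: 5 C, 1 I, 1 N, 1 O.
Implicit hydrogens by atom environment:
  3 × C (aromatic): 1 H each → 3
  2 × C (aromatic): no H
  1 × I: no H
  1 × N (aromatic): no H
  1 × O: 1 H
  Total hydrogens = 4.
Molecular formula: C5H4INO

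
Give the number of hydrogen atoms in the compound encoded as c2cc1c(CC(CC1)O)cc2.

12

Hydrogens are implicit in SMILES; fill each atom to its normal valence:
  4 × C (aromatic): 1 H each → 4
  3 × C: 2 H each → 6
  2 × C (aromatic): no H
  1 × C: 1 H
  1 × O: 1 H
  Total hydrogens = 12.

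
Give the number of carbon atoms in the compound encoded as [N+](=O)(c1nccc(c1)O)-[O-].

5

The symbol for carbon appears 5 times in the SMILES. Lowercase c denotes aromatic carbon and counts toward C.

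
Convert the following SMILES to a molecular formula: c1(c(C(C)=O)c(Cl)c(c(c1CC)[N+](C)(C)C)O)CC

C15H23ClNO2+

Heavy atoms from the SMILES: 15 C, 1 Cl, 1 N, 2 O.
Implicit hydrogens by atom environment:
  6 × C: 3 H each → 18
  6 × C (aromatic): no H
  2 × C: 2 H each → 4
  1 × C: no H
  1 × Cl: no H
  1 × N (charge +1): no H
  1 × O: 1 H
  1 × O: no H
  Total hydrogens = 23.
Net charge +1.
Molecular formula: C15H23ClNO2+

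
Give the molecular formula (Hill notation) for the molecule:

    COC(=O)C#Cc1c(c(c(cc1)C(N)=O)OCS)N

Heavy atoms from the SMILES: 12 C, 2 N, 4 O, 1 S.
Implicit hydrogens by atom environment:
  4 × C (aromatic): no H
  4 × C: no H
  4 × O: no H
  2 × C (aromatic): 1 H each → 2
  2 × N: 2 H each → 4
  1 × C: 3 H
  1 × C: 2 H
  1 × S: 1 H
  Total hydrogens = 12.
Molecular formula: C12H12N2O4S

C12H12N2O4S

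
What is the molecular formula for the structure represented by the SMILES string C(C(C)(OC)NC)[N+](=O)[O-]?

C5H12N2O3

Heavy atoms from the SMILES: 5 C, 2 N, 3 O.
Implicit hydrogens by atom environment:
  3 × C: 3 H each → 9
  2 × O: no H
  1 × C: 2 H
  1 × C: no H
  1 × N: 1 H
  1 × N (charge +1): no H
  1 × O (charge -1): no H
  Total hydrogens = 12.
Molecular formula: C5H12N2O3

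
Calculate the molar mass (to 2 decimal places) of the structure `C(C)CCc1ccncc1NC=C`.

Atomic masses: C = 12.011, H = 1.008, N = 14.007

Molecular formula: C11H16N2.
M = 11×12.011 + 16×1.008 + 2×14.007 = 176.26 g/mol.

176.26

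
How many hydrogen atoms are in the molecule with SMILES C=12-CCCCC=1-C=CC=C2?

12

Hydrogens are implicit in SMILES; fill each atom to its normal valence:
  4 × C: 2 H each → 8
  4 × C (aromatic): 1 H each → 4
  2 × C (aromatic): no H
  Total hydrogens = 12.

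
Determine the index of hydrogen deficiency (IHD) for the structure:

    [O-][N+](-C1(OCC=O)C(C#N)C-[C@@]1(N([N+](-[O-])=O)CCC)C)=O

6

Molecular formula from the SMILES: C11H16N4O6.
DoU = (2C + 2 + N − H − X)/2 = (2·11 + 2 + 4 − 16 − 0)/2 = 12/2 = 6.
(Structurally: 1 ring(s) + 5 π bond(s) = 6.)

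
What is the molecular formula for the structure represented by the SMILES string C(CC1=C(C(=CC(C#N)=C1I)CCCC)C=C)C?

C16H20IN

Heavy atoms from the SMILES: 16 C, 1 I, 1 N.
Implicit hydrogens by atom environment:
  6 × C: 2 H each → 12
  5 × C (aromatic): no H
  2 × C: 3 H each → 6
  1 × C (aromatic): 1 H
  1 × C: 1 H
  1 × C: no H
  1 × I: no H
  1 × N: no H
  Total hydrogens = 20.
Molecular formula: C16H20IN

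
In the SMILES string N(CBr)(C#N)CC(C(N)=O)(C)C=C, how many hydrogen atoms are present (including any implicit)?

Hydrogens are implicit in SMILES; fill each atom to its normal valence:
  3 × C: 2 H each → 6
  3 × C: no H
  2 × N: no H
  1 × Br: no H
  1 × C: 3 H
  1 × C: 1 H
  1 × N: 2 H
  1 × O: no H
  Total hydrogens = 12.

12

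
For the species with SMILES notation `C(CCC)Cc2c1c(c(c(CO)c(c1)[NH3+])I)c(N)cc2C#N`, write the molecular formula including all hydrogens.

Heavy atoms from the SMILES: 17 C, 1 I, 3 N, 1 O.
Implicit hydrogens by atom environment:
  8 × C (aromatic): no H
  5 × C: 2 H each → 10
  2 × C (aromatic): 1 H each → 2
  1 × C: 3 H
  1 × C: no H
  1 × I: no H
  1 × N (charge +1): 3 H
  1 × N: 2 H
  1 × N: no H
  1 × O: 1 H
  Total hydrogens = 21.
Net charge +1.
Molecular formula: C17H21IN3O+

C17H21IN3O+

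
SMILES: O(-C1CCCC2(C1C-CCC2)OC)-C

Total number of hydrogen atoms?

22

Hydrogens are implicit in SMILES; fill each atom to its normal valence:
  7 × C: 2 H each → 14
  2 × C: 3 H each → 6
  2 × C: 1 H each → 2
  2 × O: no H
  1 × C: no H
  Total hydrogens = 22.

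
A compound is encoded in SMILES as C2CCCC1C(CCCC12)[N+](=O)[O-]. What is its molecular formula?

Heavy atoms from the SMILES: 10 C, 1 N, 2 O.
Implicit hydrogens by atom environment:
  7 × C: 2 H each → 14
  3 × C: 1 H each → 3
  1 × N (charge +1): no H
  1 × O: no H
  1 × O (charge -1): no H
  Total hydrogens = 17.
Molecular formula: C10H17NO2

C10H17NO2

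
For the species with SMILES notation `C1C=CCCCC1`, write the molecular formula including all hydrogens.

Heavy atoms from the SMILES: 7 C.
Implicit hydrogens by atom environment:
  5 × C: 2 H each → 10
  2 × C: 1 H each → 2
  Total hydrogens = 12.
Molecular formula: C7H12

C7H12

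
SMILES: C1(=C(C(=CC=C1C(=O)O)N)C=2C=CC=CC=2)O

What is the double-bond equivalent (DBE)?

9

Molecular formula from the SMILES: C13H11NO3.
DoU = (2C + 2 + N − H − X)/2 = (2·13 + 2 + 1 − 11 − 0)/2 = 18/2 = 9.
(Structurally: 2 ring(s) + 7 π bond(s) = 9.)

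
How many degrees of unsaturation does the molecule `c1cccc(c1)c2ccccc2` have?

Molecular formula from the SMILES: C12H10.
DoU = (2C + 2 + N − H − X)/2 = (2·12 + 2 + 0 − 10 − 0)/2 = 16/2 = 8.
(Structurally: 2 ring(s) + 6 π bond(s) = 8.)

8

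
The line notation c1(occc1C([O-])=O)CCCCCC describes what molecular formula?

Heavy atoms from the SMILES: 11 C, 3 O.
Implicit hydrogens by atom environment:
  5 × C: 2 H each → 10
  2 × C (aromatic): 1 H each → 2
  2 × C (aromatic): no H
  1 × C: 3 H
  1 × C: no H
  1 × O (aromatic): no H
  1 × O: no H
  1 × O (charge -1): no H
  Total hydrogens = 15.
Net charge -1.
Molecular formula: C11H15O3-

C11H15O3-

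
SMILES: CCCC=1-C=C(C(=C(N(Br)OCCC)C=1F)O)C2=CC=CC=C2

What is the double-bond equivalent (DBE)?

Molecular formula from the SMILES: C18H21BrFNO2.
DoU = (2C + 2 + N − H − X)/2 = (2·18 + 2 + 1 − 21 − 2)/2 = 16/2 = 8.
(Structurally: 2 ring(s) + 6 π bond(s) = 8.)

8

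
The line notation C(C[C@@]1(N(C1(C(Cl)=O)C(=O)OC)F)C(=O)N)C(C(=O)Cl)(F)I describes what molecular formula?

Heavy atoms from the SMILES: 10 C, 2 Cl, 2 F, 1 I, 2 N, 5 O.
Implicit hydrogens by atom environment:
  7 × C: no H
  5 × O: no H
  2 × C: 2 H each → 4
  2 × Cl: no H
  2 × F: no H
  1 × C: 3 H
  1 × I: no H
  1 × N: 2 H
  1 × N: no H
  Total hydrogens = 9.
Molecular formula: C10H9Cl2F2IN2O5

C10H9Cl2F2IN2O5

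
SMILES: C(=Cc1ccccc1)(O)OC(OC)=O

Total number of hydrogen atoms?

Hydrogens are implicit in SMILES; fill each atom to its normal valence:
  5 × C (aromatic): 1 H each → 5
  3 × O: no H
  2 × C: no H
  1 × C: 3 H
  1 × C: 1 H
  1 × C (aromatic): no H
  1 × O: 1 H
  Total hydrogens = 10.

10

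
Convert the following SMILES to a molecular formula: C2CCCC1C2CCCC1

C10H18

Heavy atoms from the SMILES: 10 C.
Implicit hydrogens by atom environment:
  8 × C: 2 H each → 16
  2 × C: 1 H each → 2
  Total hydrogens = 18.
Molecular formula: C10H18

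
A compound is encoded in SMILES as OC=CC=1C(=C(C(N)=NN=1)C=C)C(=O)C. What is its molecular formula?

Heavy atoms from the SMILES: 10 C, 3 N, 2 O.
Implicit hydrogens by atom environment:
  4 × C (aromatic): no H
  3 × C: 1 H each → 3
  2 × N (aromatic): no H
  1 × C: 3 H
  1 × C: 2 H
  1 × C: no H
  1 × N: 2 H
  1 × O: 1 H
  1 × O: no H
  Total hydrogens = 11.
Molecular formula: C10H11N3O2

C10H11N3O2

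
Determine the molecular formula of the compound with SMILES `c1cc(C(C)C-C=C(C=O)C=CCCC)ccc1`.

C17H22O

Heavy atoms from the SMILES: 17 C, 1 O.
Implicit hydrogens by atom environment:
  5 × C: 1 H each → 5
  5 × C (aromatic): 1 H each → 5
  3 × C: 2 H each → 6
  2 × C: 3 H each → 6
  1 × C: no H
  1 × C (aromatic): no H
  1 × O: no H
  Total hydrogens = 22.
Molecular formula: C17H22O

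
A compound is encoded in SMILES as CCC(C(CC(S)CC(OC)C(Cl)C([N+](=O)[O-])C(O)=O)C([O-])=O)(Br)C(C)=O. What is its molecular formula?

C15H22BrClNO8S-

Heavy atoms from the SMILES: 1 Br, 15 C, 1 Cl, 1 N, 8 O, 1 S.
Implicit hydrogens by atom environment:
  5 × C: 1 H each → 5
  5 × O: no H
  4 × C: no H
  3 × C: 3 H each → 9
  3 × C: 2 H each → 6
  2 × O (charge -1): no H
  1 × Br: no H
  1 × Cl: no H
  1 × N (charge +1): no H
  1 × O: 1 H
  1 × S: 1 H
  Total hydrogens = 22.
Net charge -1.
Molecular formula: C15H22BrClNO8S-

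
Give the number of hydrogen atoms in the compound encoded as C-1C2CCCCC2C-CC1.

Hydrogens are implicit in SMILES; fill each atom to its normal valence:
  8 × C: 2 H each → 16
  2 × C: 1 H each → 2
  Total hydrogens = 18.

18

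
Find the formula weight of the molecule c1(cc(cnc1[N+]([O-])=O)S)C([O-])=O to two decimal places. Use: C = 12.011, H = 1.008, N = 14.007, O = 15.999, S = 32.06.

199.16

Molecular formula: C6H3N2O4S-.
M = 6×12.011 + 3×1.008 + 2×14.007 + 4×15.999 + 1×32.06 = 199.16 g/mol.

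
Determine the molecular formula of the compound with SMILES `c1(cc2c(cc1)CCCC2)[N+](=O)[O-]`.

Heavy atoms from the SMILES: 10 C, 1 N, 2 O.
Implicit hydrogens by atom environment:
  4 × C: 2 H each → 8
  3 × C (aromatic): 1 H each → 3
  3 × C (aromatic): no H
  1 × N (charge +1): no H
  1 × O: no H
  1 × O (charge -1): no H
  Total hydrogens = 11.
Molecular formula: C10H11NO2

C10H11NO2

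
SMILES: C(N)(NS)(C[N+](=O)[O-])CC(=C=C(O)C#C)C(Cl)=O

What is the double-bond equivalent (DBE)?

Molecular formula from the SMILES: C9H10ClN3O4S.
DoU = (2C + 2 + N − H − X)/2 = (2·9 + 2 + 3 − 10 − 1)/2 = 12/2 = 6.
(Structurally: 0 ring(s) + 6 π bond(s) = 6.)

6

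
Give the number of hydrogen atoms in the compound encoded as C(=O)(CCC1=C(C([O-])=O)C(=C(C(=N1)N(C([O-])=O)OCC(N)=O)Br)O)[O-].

Hydrogens are implicit in SMILES; fill each atom to its normal valence:
  5 × C (aromatic): no H
  5 × O: no H
  4 × C: no H
  3 × C: 2 H each → 6
  3 × O (charge -1): no H
  1 × Br: no H
  1 × N: 2 H
  1 × N (aromatic): no H
  1 × N: no H
  1 × O: 1 H
  Total hydrogens = 9.

9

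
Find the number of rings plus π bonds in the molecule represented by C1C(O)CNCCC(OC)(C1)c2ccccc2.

Molecular formula from the SMILES: C14H21NO2.
DoU = (2C + 2 + N − H − X)/2 = (2·14 + 2 + 1 − 21 − 0)/2 = 10/2 = 5.
(Structurally: 2 ring(s) + 3 π bond(s) = 5.)

5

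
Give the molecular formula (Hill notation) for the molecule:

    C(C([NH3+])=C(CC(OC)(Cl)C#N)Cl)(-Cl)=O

C7H8Cl3N2O2+

Heavy atoms from the SMILES: 7 C, 3 Cl, 2 N, 2 O.
Implicit hydrogens by atom environment:
  5 × C: no H
  3 × Cl: no H
  2 × O: no H
  1 × C: 3 H
  1 × C: 2 H
  1 × N (charge +1): 3 H
  1 × N: no H
  Total hydrogens = 8.
Net charge +1.
Molecular formula: C7H8Cl3N2O2+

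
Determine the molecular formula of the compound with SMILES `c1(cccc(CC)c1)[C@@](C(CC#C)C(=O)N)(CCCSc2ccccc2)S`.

Heavy atoms from the SMILES: 23 C, 1 N, 1 O, 2 S.
Implicit hydrogens by atom environment:
  9 × C (aromatic): 1 H each → 9
  5 × C: 2 H each → 10
  3 × C: no H
  3 × C (aromatic): no H
  2 × C: 1 H each → 2
  1 × C: 3 H
  1 × N: 2 H
  1 × O: no H
  1 × S: 1 H
  1 × S: no H
  Total hydrogens = 27.
Molecular formula: C23H27NOS2

C23H27NOS2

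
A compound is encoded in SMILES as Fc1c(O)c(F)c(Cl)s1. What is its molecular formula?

Heavy atoms from the SMILES: 4 C, 1 Cl, 2 F, 1 O, 1 S.
Implicit hydrogens by atom environment:
  4 × C (aromatic): no H
  2 × F: no H
  1 × Cl: no H
  1 × O: 1 H
  1 × S (aromatic): no H
  Total hydrogens = 1.
Molecular formula: C4HClF2OS

C4HClF2OS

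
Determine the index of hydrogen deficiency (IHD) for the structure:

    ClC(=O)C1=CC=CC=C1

5

Molecular formula from the SMILES: C7H5ClO.
DoU = (2C + 2 + N − H − X)/2 = (2·7 + 2 + 0 − 5 − 1)/2 = 10/2 = 5.
(Structurally: 1 ring(s) + 4 π bond(s) = 5.)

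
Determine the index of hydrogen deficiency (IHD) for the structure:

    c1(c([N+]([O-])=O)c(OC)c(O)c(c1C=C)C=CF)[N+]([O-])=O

8

Molecular formula from the SMILES: C11H9FN2O6.
DoU = (2C + 2 + N − H − X)/2 = (2·11 + 2 + 2 − 9 − 1)/2 = 16/2 = 8.
(Structurally: 1 ring(s) + 7 π bond(s) = 8.)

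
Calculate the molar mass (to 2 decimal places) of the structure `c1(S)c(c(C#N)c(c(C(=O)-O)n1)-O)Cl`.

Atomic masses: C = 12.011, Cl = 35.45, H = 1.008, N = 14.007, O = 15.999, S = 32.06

230.62

Molecular formula: C7H3ClN2O3S.
M = 7×12.011 + 1×35.45 + 3×1.008 + 2×14.007 + 3×15.999 + 1×32.06 = 230.62 g/mol.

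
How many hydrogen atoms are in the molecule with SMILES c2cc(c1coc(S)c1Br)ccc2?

Hydrogens are implicit in SMILES; fill each atom to its normal valence:
  6 × C (aromatic): 1 H each → 6
  4 × C (aromatic): no H
  1 × Br: no H
  1 × O (aromatic): no H
  1 × S: 1 H
  Total hydrogens = 7.

7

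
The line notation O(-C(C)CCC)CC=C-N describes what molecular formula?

C8H17NO

Heavy atoms from the SMILES: 8 C, 1 N, 1 O.
Implicit hydrogens by atom environment:
  3 × C: 2 H each → 6
  3 × C: 1 H each → 3
  2 × C: 3 H each → 6
  1 × N: 2 H
  1 × O: no H
  Total hydrogens = 17.
Molecular formula: C8H17NO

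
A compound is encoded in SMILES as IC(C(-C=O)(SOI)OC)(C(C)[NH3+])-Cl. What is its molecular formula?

Heavy atoms from the SMILES: 6 C, 1 Cl, 2 I, 1 N, 3 O, 1 S.
Implicit hydrogens by atom environment:
  3 × O: no H
  2 × C: 3 H each → 6
  2 × C: 1 H each → 2
  2 × C: no H
  2 × I: no H
  1 × Cl: no H
  1 × N (charge +1): 3 H
  1 × S: no H
  Total hydrogens = 11.
Net charge +1.
Molecular formula: C6H11ClI2NO3S+

C6H11ClI2NO3S+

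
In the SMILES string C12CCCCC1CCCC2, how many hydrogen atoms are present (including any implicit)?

18

Hydrogens are implicit in SMILES; fill each atom to its normal valence:
  8 × C: 2 H each → 16
  2 × C: 1 H each → 2
  Total hydrogens = 18.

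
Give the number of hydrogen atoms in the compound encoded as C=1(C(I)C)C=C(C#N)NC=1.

7

Hydrogens are implicit in SMILES; fill each atom to its normal valence:
  2 × C (aromatic): 1 H each → 2
  2 × C (aromatic): no H
  1 × C: 3 H
  1 × C: 1 H
  1 × C: no H
  1 × I: no H
  1 × N (aromatic): 1 H
  1 × N: no H
  Total hydrogens = 7.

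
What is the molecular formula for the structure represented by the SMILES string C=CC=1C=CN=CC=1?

Heavy atoms from the SMILES: 7 C, 1 N.
Implicit hydrogens by atom environment:
  4 × C (aromatic): 1 H each → 4
  1 × C: 2 H
  1 × C: 1 H
  1 × C (aromatic): no H
  1 × N (aromatic): no H
  Total hydrogens = 7.
Molecular formula: C7H7N

C7H7N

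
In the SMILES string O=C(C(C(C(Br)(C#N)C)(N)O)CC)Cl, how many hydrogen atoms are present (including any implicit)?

Hydrogens are implicit in SMILES; fill each atom to its normal valence:
  4 × C: no H
  2 × C: 3 H each → 6
  1 × Br: no H
  1 × C: 2 H
  1 × C: 1 H
  1 × Cl: no H
  1 × N: 2 H
  1 × N: no H
  1 × O: 1 H
  1 × O: no H
  Total hydrogens = 12.

12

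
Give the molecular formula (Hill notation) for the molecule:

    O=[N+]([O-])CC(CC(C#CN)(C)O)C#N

Heavy atoms from the SMILES: 8 C, 3 N, 3 O.
Implicit hydrogens by atom environment:
  4 × C: no H
  2 × C: 2 H each → 4
  1 × C: 3 H
  1 × C: 1 H
  1 × N: 2 H
  1 × N (charge +1): no H
  1 × N: no H
  1 × O: 1 H
  1 × O: no H
  1 × O (charge -1): no H
  Total hydrogens = 11.
Molecular formula: C8H11N3O3

C8H11N3O3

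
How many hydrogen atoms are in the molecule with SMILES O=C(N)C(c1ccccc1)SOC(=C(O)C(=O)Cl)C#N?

9

Hydrogens are implicit in SMILES; fill each atom to its normal valence:
  5 × C (aromatic): 1 H each → 5
  5 × C: no H
  3 × O: no H
  1 × C: 1 H
  1 × C (aromatic): no H
  1 × Cl: no H
  1 × N: 2 H
  1 × N: no H
  1 × O: 1 H
  1 × S: no H
  Total hydrogens = 9.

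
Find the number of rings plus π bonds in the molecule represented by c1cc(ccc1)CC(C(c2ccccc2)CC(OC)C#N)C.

10

Molecular formula from the SMILES: C20H23NO.
DoU = (2C + 2 + N − H − X)/2 = (2·20 + 2 + 1 − 23 − 0)/2 = 20/2 = 10.
(Structurally: 2 ring(s) + 8 π bond(s) = 10.)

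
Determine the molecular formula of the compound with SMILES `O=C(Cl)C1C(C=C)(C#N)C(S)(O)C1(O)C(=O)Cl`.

Heavy atoms from the SMILES: 9 C, 2 Cl, 1 N, 4 O, 1 S.
Implicit hydrogens by atom environment:
  6 × C: no H
  2 × C: 1 H each → 2
  2 × Cl: no H
  2 × O: 1 H each → 2
  2 × O: no H
  1 × C: 2 H
  1 × N: no H
  1 × S: 1 H
  Total hydrogens = 7.
Molecular formula: C9H7Cl2NO4S

C9H7Cl2NO4S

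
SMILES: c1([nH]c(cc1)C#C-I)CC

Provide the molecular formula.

Heavy atoms from the SMILES: 8 C, 1 I, 1 N.
Implicit hydrogens by atom environment:
  2 × C (aromatic): 1 H each → 2
  2 × C (aromatic): no H
  2 × C: no H
  1 × C: 3 H
  1 × C: 2 H
  1 × I: no H
  1 × N (aromatic): 1 H
  Total hydrogens = 8.
Molecular formula: C8H8IN

C8H8IN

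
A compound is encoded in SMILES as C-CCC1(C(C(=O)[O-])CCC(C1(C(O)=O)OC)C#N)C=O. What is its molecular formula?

Heavy atoms from the SMILES: 14 C, 1 N, 6 O.
Implicit hydrogens by atom environment:
  5 × C: no H
  4 × C: 2 H each → 8
  4 × O: no H
  3 × C: 1 H each → 3
  2 × C: 3 H each → 6
  1 × N: no H
  1 × O: 1 H
  1 × O (charge -1): no H
  Total hydrogens = 18.
Net charge -1.
Molecular formula: C14H18NO6-

C14H18NO6-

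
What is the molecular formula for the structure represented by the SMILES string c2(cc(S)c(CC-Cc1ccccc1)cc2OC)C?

C17H20OS

Heavy atoms from the SMILES: 17 C, 1 O, 1 S.
Implicit hydrogens by atom environment:
  7 × C (aromatic): 1 H each → 7
  5 × C (aromatic): no H
  3 × C: 2 H each → 6
  2 × C: 3 H each → 6
  1 × O: no H
  1 × S: 1 H
  Total hydrogens = 20.
Molecular formula: C17H20OS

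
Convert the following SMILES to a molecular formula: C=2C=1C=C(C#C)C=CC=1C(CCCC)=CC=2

Heavy atoms from the SMILES: 16 C.
Implicit hydrogens by atom environment:
  6 × C (aromatic): 1 H each → 6
  4 × C (aromatic): no H
  3 × C: 2 H each → 6
  1 × C: 3 H
  1 × C: 1 H
  1 × C: no H
  Total hydrogens = 16.
Molecular formula: C16H16

C16H16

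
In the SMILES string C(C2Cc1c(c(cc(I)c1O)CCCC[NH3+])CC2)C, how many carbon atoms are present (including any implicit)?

The symbol for carbon appears 16 times in the SMILES. Lowercase c denotes aromatic carbon and counts toward C.

16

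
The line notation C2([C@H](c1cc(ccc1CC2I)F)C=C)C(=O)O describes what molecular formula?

C13H12FIO2

Heavy atoms from the SMILES: 13 C, 1 F, 1 I, 2 O.
Implicit hydrogens by atom environment:
  4 × C: 1 H each → 4
  3 × C (aromatic): 1 H each → 3
  3 × C (aromatic): no H
  2 × C: 2 H each → 4
  1 × C: no H
  1 × F: no H
  1 × I: no H
  1 × O: 1 H
  1 × O: no H
  Total hydrogens = 12.
Molecular formula: C13H12FIO2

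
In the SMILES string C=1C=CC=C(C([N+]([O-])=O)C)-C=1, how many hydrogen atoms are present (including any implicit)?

9

Hydrogens are implicit in SMILES; fill each atom to its normal valence:
  5 × C (aromatic): 1 H each → 5
  1 × C: 3 H
  1 × C: 1 H
  1 × C (aromatic): no H
  1 × N (charge +1): no H
  1 × O: no H
  1 × O (charge -1): no H
  Total hydrogens = 9.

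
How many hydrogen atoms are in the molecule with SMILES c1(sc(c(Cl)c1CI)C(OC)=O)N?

7

Hydrogens are implicit in SMILES; fill each atom to its normal valence:
  4 × C (aromatic): no H
  2 × O: no H
  1 × C: 3 H
  1 × C: 2 H
  1 × C: no H
  1 × Cl: no H
  1 × I: no H
  1 × N: 2 H
  1 × S (aromatic): no H
  Total hydrogens = 7.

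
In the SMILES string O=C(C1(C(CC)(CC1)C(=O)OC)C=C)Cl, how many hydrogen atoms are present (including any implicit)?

Hydrogens are implicit in SMILES; fill each atom to its normal valence:
  4 × C: 2 H each → 8
  4 × C: no H
  3 × O: no H
  2 × C: 3 H each → 6
  1 × C: 1 H
  1 × Cl: no H
  Total hydrogens = 15.

15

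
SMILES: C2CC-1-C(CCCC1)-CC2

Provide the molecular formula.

C10H18

Heavy atoms from the SMILES: 10 C.
Implicit hydrogens by atom environment:
  8 × C: 2 H each → 16
  2 × C: 1 H each → 2
  Total hydrogens = 18.
Molecular formula: C10H18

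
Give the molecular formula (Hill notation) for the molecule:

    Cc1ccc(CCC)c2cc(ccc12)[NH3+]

Heavy atoms from the SMILES: 14 C, 1 N.
Implicit hydrogens by atom environment:
  5 × C (aromatic): 1 H each → 5
  5 × C (aromatic): no H
  2 × C: 3 H each → 6
  2 × C: 2 H each → 4
  1 × N (charge +1): 3 H
  Total hydrogens = 18.
Net charge +1.
Molecular formula: C14H18N+

C14H18N+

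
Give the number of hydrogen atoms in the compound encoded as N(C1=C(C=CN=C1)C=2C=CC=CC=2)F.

Hydrogens are implicit in SMILES; fill each atom to its normal valence:
  8 × C (aromatic): 1 H each → 8
  3 × C (aromatic): no H
  1 × F: no H
  1 × N: 1 H
  1 × N (aromatic): no H
  Total hydrogens = 9.

9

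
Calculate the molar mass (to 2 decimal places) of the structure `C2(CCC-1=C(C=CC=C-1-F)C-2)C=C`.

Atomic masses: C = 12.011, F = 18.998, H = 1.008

176.23

Molecular formula: C12H13F.
M = 12×12.011 + 1×18.998 + 13×1.008 = 176.23 g/mol.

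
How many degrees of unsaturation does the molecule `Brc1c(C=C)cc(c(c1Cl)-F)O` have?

Molecular formula from the SMILES: C8H5BrClFO.
DoU = (2C + 2 + N − H − X)/2 = (2·8 + 2 + 0 − 5 − 3)/2 = 10/2 = 5.
(Structurally: 1 ring(s) + 4 π bond(s) = 5.)

5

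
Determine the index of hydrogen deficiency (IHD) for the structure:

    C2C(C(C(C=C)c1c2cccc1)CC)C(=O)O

7

Molecular formula from the SMILES: C15H18O2.
DoU = (2C + 2 + N − H − X)/2 = (2·15 + 2 + 0 − 18 − 0)/2 = 14/2 = 7.
(Structurally: 2 ring(s) + 5 π bond(s) = 7.)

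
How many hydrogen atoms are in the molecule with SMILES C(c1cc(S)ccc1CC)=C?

Hydrogens are implicit in SMILES; fill each atom to its normal valence:
  3 × C (aromatic): 1 H each → 3
  3 × C (aromatic): no H
  2 × C: 2 H each → 4
  1 × C: 3 H
  1 × C: 1 H
  1 × S: 1 H
  Total hydrogens = 12.

12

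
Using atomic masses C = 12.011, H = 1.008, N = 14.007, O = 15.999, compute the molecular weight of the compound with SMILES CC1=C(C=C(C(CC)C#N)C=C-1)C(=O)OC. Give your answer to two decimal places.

Molecular formula: C13H15NO2.
M = 13×12.011 + 15×1.008 + 1×14.007 + 2×15.999 = 217.27 g/mol.

217.27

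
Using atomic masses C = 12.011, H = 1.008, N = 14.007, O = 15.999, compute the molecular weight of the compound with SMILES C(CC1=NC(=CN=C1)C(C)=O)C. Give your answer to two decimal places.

164.21

Molecular formula: C9H12N2O.
M = 9×12.011 + 12×1.008 + 2×14.007 + 1×15.999 = 164.21 g/mol.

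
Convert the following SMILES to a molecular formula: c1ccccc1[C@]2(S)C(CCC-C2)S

Heavy atoms from the SMILES: 12 C, 2 S.
Implicit hydrogens by atom environment:
  5 × C (aromatic): 1 H each → 5
  4 × C: 2 H each → 8
  2 × S: 1 H each → 2
  1 × C: 1 H
  1 × C: no H
  1 × C (aromatic): no H
  Total hydrogens = 16.
Molecular formula: C12H16S2

C12H16S2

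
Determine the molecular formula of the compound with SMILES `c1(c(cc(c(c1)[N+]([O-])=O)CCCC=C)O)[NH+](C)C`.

C13H19N2O3+

Heavy atoms from the SMILES: 13 C, 2 N, 3 O.
Implicit hydrogens by atom environment:
  4 × C: 2 H each → 8
  4 × C (aromatic): no H
  2 × C: 3 H each → 6
  2 × C (aromatic): 1 H each → 2
  1 × C: 1 H
  1 × N (charge +1): 1 H
  1 × N (charge +1): no H
  1 × O: 1 H
  1 × O: no H
  1 × O (charge -1): no H
  Total hydrogens = 19.
Net charge +1.
Molecular formula: C13H19N2O3+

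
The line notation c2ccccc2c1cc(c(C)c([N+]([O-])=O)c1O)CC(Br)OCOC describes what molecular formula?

Heavy atoms from the SMILES: 1 Br, 17 C, 1 N, 5 O.
Implicit hydrogens by atom environment:
  6 × C (aromatic): 1 H each → 6
  6 × C (aromatic): no H
  3 × O: no H
  2 × C: 3 H each → 6
  2 × C: 2 H each → 4
  1 × Br: no H
  1 × C: 1 H
  1 × N (charge +1): no H
  1 × O: 1 H
  1 × O (charge -1): no H
  Total hydrogens = 18.
Molecular formula: C17H18BrNO5

C17H18BrNO5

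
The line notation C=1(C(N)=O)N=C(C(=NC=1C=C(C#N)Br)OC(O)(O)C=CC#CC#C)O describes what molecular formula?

C15H9BrN4O5

Heavy atoms from the SMILES: 1 Br, 15 C, 4 N, 5 O.
Implicit hydrogens by atom environment:
  7 × C: no H
  4 × C: 1 H each → 4
  4 × C (aromatic): no H
  3 × O: 1 H each → 3
  2 × N (aromatic): no H
  2 × O: no H
  1 × Br: no H
  1 × N: 2 H
  1 × N: no H
  Total hydrogens = 9.
Molecular formula: C15H9BrN4O5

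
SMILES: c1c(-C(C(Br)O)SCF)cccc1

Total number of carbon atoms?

The symbol for carbon appears 9 times in the SMILES. Lowercase c denotes aromatic carbon and counts toward C.

9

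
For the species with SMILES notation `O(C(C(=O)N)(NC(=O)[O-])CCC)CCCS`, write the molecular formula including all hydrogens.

Heavy atoms from the SMILES: 9 C, 2 N, 4 O, 1 S.
Implicit hydrogens by atom environment:
  5 × C: 2 H each → 10
  3 × C: no H
  3 × O: no H
  1 × C: 3 H
  1 × N: 2 H
  1 × N: 1 H
  1 × O (charge -1): no H
  1 × S: 1 H
  Total hydrogens = 17.
Net charge -1.
Molecular formula: C9H17N2O4S-

C9H17N2O4S-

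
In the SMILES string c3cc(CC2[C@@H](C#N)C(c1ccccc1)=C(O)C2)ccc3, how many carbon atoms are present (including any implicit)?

19

The symbol for carbon appears 19 times in the SMILES. Lowercase c denotes aromatic carbon and counts toward C.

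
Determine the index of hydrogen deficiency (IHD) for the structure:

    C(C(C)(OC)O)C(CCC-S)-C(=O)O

Molecular formula from the SMILES: C9H18O4S.
DoU = (2C + 2 + N − H − X)/2 = (2·9 + 2 + 0 − 18 − 0)/2 = 2/2 = 1.
(Structurally: 0 ring(s) + 1 π bond(s) = 1.)

1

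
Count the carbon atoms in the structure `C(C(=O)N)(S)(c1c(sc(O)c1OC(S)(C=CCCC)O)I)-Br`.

12

The symbol for carbon appears 12 times in the SMILES. Lowercase c denotes aromatic carbon and counts toward C.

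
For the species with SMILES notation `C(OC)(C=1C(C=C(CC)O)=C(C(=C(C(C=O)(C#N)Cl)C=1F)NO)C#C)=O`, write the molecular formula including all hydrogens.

C17H14ClFN2O5

Heavy atoms from the SMILES: 17 C, 1 Cl, 1 F, 2 N, 5 O.
Implicit hydrogens by atom environment:
  6 × C (aromatic): no H
  5 × C: no H
  3 × C: 1 H each → 3
  3 × O: no H
  2 × C: 3 H each → 6
  2 × O: 1 H each → 2
  1 × C: 2 H
  1 × Cl: no H
  1 × F: no H
  1 × N: 1 H
  1 × N: no H
  Total hydrogens = 14.
Molecular formula: C17H14ClFN2O5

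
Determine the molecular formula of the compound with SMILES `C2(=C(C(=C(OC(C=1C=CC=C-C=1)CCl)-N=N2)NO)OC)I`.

C13H13ClIN3O3

Heavy atoms from the SMILES: 13 C, 1 Cl, 1 I, 3 N, 3 O.
Implicit hydrogens by atom environment:
  5 × C (aromatic): 1 H each → 5
  5 × C (aromatic): no H
  2 × N (aromatic): no H
  2 × O: no H
  1 × C: 3 H
  1 × C: 2 H
  1 × C: 1 H
  1 × Cl: no H
  1 × I: no H
  1 × N: 1 H
  1 × O: 1 H
  Total hydrogens = 13.
Molecular formula: C13H13ClIN3O3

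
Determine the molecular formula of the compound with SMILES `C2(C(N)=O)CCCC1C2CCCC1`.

C11H19NO

Heavy atoms from the SMILES: 11 C, 1 N, 1 O.
Implicit hydrogens by atom environment:
  7 × C: 2 H each → 14
  3 × C: 1 H each → 3
  1 × C: no H
  1 × N: 2 H
  1 × O: no H
  Total hydrogens = 19.
Molecular formula: C11H19NO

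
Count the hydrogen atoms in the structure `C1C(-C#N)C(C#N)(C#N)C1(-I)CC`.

8

Hydrogens are implicit in SMILES; fill each atom to its normal valence:
  5 × C: no H
  3 × N: no H
  2 × C: 2 H each → 4
  1 × C: 3 H
  1 × C: 1 H
  1 × I: no H
  Total hydrogens = 8.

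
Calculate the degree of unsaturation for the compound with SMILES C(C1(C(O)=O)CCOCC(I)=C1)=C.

4

Molecular formula from the SMILES: C9H11IO3.
DoU = (2C + 2 + N − H − X)/2 = (2·9 + 2 + 0 − 11 − 1)/2 = 8/2 = 4.
(Structurally: 1 ring(s) + 3 π bond(s) = 4.)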